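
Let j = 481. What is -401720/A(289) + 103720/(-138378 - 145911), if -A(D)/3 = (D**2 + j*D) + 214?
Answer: 1870648085/7915458627 ≈ 0.23633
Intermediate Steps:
A(D) = -642 - 1443*D - 3*D**2 (A(D) = -3*((D**2 + 481*D) + 214) = -3*(214 + D**2 + 481*D) = -642 - 1443*D - 3*D**2)
-401720/A(289) + 103720/(-138378 - 145911) = -401720/(-642 - 1443*289 - 3*289**2) + 103720/(-138378 - 145911) = -401720/(-642 - 417027 - 3*83521) + 103720/(-284289) = -401720/(-642 - 417027 - 250563) + 103720*(-1/284289) = -401720/(-668232) - 103720/284289 = -401720*(-1/668232) - 103720/284289 = 50215/83529 - 103720/284289 = 1870648085/7915458627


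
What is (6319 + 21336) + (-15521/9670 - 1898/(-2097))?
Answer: 560773619573/20277990 ≈ 27654.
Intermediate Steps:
(6319 + 21336) + (-15521/9670 - 1898/(-2097)) = 27655 + (-15521*1/9670 - 1898*(-1/2097)) = 27655 + (-15521/9670 + 1898/2097) = 27655 - 14193877/20277990 = 560773619573/20277990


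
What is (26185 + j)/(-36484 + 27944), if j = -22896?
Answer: -3289/8540 ≈ -0.38513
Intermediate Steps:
(26185 + j)/(-36484 + 27944) = (26185 - 22896)/(-36484 + 27944) = 3289/(-8540) = 3289*(-1/8540) = -3289/8540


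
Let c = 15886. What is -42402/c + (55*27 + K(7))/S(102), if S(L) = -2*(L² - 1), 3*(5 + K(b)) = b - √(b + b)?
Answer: -1358646539/495786174 + √14/62418 ≈ -2.7403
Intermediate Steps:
K(b) = -5 + b/3 - √2*√b/3 (K(b) = -5 + (b - √(b + b))/3 = -5 + (b - √(2*b))/3 = -5 + (b - √2*√b)/3 = -5 + (b/3 - √2*√b/3) = -5 + b/3 - √2*√b/3)
S(L) = 2 - 2*L² (S(L) = -2*(-1 + L²) = 2 - 2*L²)
-42402/c + (55*27 + K(7))/S(102) = -42402/15886 + (55*27 + (-5 + (⅓)*7 - √2*√7/3))/(2 - 2*102²) = -42402*1/15886 + (1485 + (-5 + 7/3 - √14/3))/(2 - 2*10404) = -21201/7943 + (1485 + (-8/3 - √14/3))/(2 - 20808) = -21201/7943 + (4447/3 - √14/3)/(-20806) = -21201/7943 + (4447/3 - √14/3)*(-1/20806) = -21201/7943 + (-4447/62418 + √14/62418) = -1358646539/495786174 + √14/62418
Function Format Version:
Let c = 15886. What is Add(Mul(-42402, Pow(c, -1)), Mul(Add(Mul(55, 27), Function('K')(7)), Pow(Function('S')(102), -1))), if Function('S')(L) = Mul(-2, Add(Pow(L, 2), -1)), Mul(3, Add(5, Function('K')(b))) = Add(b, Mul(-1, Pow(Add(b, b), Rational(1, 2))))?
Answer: Add(Rational(-1358646539, 495786174), Mul(Rational(1, 62418), Pow(14, Rational(1, 2)))) ≈ -2.7403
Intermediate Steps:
Function('K')(b) = Add(-5, Mul(Rational(1, 3), b), Mul(Rational(-1, 3), Pow(2, Rational(1, 2)), Pow(b, Rational(1, 2)))) (Function('K')(b) = Add(-5, Mul(Rational(1, 3), Add(b, Mul(-1, Pow(Add(b, b), Rational(1, 2)))))) = Add(-5, Mul(Rational(1, 3), Add(b, Mul(-1, Pow(Mul(2, b), Rational(1, 2)))))) = Add(-5, Mul(Rational(1, 3), Add(b, Mul(-1, Mul(Pow(2, Rational(1, 2)), Pow(b, Rational(1, 2))))))) = Add(-5, Mul(Rational(1, 3), Add(b, Mul(-1, Pow(2, Rational(1, 2)), Pow(b, Rational(1, 2)))))) = Add(-5, Add(Mul(Rational(1, 3), b), Mul(Rational(-1, 3), Pow(2, Rational(1, 2)), Pow(b, Rational(1, 2))))) = Add(-5, Mul(Rational(1, 3), b), Mul(Rational(-1, 3), Pow(2, Rational(1, 2)), Pow(b, Rational(1, 2)))))
Function('S')(L) = Add(2, Mul(-2, Pow(L, 2))) (Function('S')(L) = Mul(-2, Add(-1, Pow(L, 2))) = Add(2, Mul(-2, Pow(L, 2))))
Add(Mul(-42402, Pow(c, -1)), Mul(Add(Mul(55, 27), Function('K')(7)), Pow(Function('S')(102), -1))) = Add(Mul(-42402, Pow(15886, -1)), Mul(Add(Mul(55, 27), Add(-5, Mul(Rational(1, 3), 7), Mul(Rational(-1, 3), Pow(2, Rational(1, 2)), Pow(7, Rational(1, 2))))), Pow(Add(2, Mul(-2, Pow(102, 2))), -1))) = Add(Mul(-42402, Rational(1, 15886)), Mul(Add(1485, Add(-5, Rational(7, 3), Mul(Rational(-1, 3), Pow(14, Rational(1, 2))))), Pow(Add(2, Mul(-2, 10404)), -1))) = Add(Rational(-21201, 7943), Mul(Add(1485, Add(Rational(-8, 3), Mul(Rational(-1, 3), Pow(14, Rational(1, 2))))), Pow(Add(2, -20808), -1))) = Add(Rational(-21201, 7943), Mul(Add(Rational(4447, 3), Mul(Rational(-1, 3), Pow(14, Rational(1, 2)))), Pow(-20806, -1))) = Add(Rational(-21201, 7943), Mul(Add(Rational(4447, 3), Mul(Rational(-1, 3), Pow(14, Rational(1, 2)))), Rational(-1, 20806))) = Add(Rational(-21201, 7943), Add(Rational(-4447, 62418), Mul(Rational(1, 62418), Pow(14, Rational(1, 2))))) = Add(Rational(-1358646539, 495786174), Mul(Rational(1, 62418), Pow(14, Rational(1, 2))))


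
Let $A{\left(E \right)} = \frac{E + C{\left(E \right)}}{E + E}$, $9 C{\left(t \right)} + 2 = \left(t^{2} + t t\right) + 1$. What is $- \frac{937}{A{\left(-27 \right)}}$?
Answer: $\frac{227691}{607} \approx 375.11$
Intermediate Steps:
$C{\left(t \right)} = - \frac{1}{9} + \frac{2 t^{2}}{9}$ ($C{\left(t \right)} = - \frac{2}{9} + \frac{\left(t^{2} + t t\right) + 1}{9} = - \frac{2}{9} + \frac{\left(t^{2} + t^{2}\right) + 1}{9} = - \frac{2}{9} + \frac{2 t^{2} + 1}{9} = - \frac{2}{9} + \frac{1 + 2 t^{2}}{9} = - \frac{2}{9} + \left(\frac{1}{9} + \frac{2 t^{2}}{9}\right) = - \frac{1}{9} + \frac{2 t^{2}}{9}$)
$A{\left(E \right)} = \frac{- \frac{1}{9} + E + \frac{2 E^{2}}{9}}{2 E}$ ($A{\left(E \right)} = \frac{E + \left(- \frac{1}{9} + \frac{2 E^{2}}{9}\right)}{E + E} = \frac{- \frac{1}{9} + E + \frac{2 E^{2}}{9}}{2 E}$)
$- \frac{937}{A{\left(-27 \right)}} = - \frac{937}{\frac{1}{2} - \frac{1}{18 \left(-27\right)} + \frac{1}{9} \left(-27\right)} = - \frac{937}{\frac{1}{2} - - \frac{1}{486} - 3} = - \frac{937}{\frac{1}{2} + \frac{1}{486} - 3} = - \frac{937}{- \frac{607}{243}} = \left(-937\right) \left(- \frac{243}{607}\right) = \frac{227691}{607}$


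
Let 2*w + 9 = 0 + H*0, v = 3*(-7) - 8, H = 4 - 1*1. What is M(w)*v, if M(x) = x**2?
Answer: -2349/4 ≈ -587.25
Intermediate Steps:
H = 3 (H = 4 - 1 = 3)
v = -29 (v = -21 - 8 = -29)
w = -9/2 (w = -9/2 + (0 + 3*0)/2 = -9/2 + (0 + 0)/2 = -9/2 + (1/2)*0 = -9/2 + 0 = -9/2 ≈ -4.5000)
M(w)*v = (-9/2)**2*(-29) = (81/4)*(-29) = -2349/4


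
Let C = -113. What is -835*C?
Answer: 94355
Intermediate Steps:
-835*C = -835*(-113) = 94355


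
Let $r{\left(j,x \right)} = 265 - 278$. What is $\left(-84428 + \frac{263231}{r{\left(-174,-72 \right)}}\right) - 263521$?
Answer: $- \frac{4786568}{13} \approx -3.682 \cdot 10^{5}$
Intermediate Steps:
$r{\left(j,x \right)} = -13$ ($r{\left(j,x \right)} = 265 - 278 = -13$)
$\left(-84428 + \frac{263231}{r{\left(-174,-72 \right)}}\right) - 263521 = \left(-84428 + \frac{263231}{-13}\right) - 263521 = \left(-84428 + 263231 \left(- \frac{1}{13}\right)\right) - 263521 = \left(-84428 - \frac{263231}{13}\right) - 263521 = - \frac{1360795}{13} - 263521 = - \frac{4786568}{13}$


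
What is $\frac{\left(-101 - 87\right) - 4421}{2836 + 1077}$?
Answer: $- \frac{4609}{3913} \approx -1.1779$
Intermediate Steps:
$\frac{\left(-101 - 87\right) - 4421}{2836 + 1077} = \frac{-188 - 4421}{3913} = \left(-4609\right) \frac{1}{3913} = - \frac{4609}{3913}$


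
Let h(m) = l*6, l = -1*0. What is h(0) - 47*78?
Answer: -3666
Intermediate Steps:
l = 0
h(m) = 0 (h(m) = 0*6 = 0)
h(0) - 47*78 = 0 - 47*78 = 0 - 3666 = -3666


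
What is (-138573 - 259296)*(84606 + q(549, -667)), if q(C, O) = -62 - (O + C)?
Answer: -33684385278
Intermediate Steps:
q(C, O) = -62 - C - O (q(C, O) = -62 - (C + O) = -62 + (-C - O) = -62 - C - O)
(-138573 - 259296)*(84606 + q(549, -667)) = (-138573 - 259296)*(84606 + (-62 - 1*549 - 1*(-667))) = -397869*(84606 + (-62 - 549 + 667)) = -397869*(84606 + 56) = -397869*84662 = -33684385278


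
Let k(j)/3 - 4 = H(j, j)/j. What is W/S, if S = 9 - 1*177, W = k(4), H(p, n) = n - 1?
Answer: -19/224 ≈ -0.084821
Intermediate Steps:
H(p, n) = -1 + n
k(j) = 12 + 3*(-1 + j)/j (k(j) = 12 + 3*((-1 + j)/j) = 12 + 3*(-1 + j)/j)
W = 57/4 (W = 15 - 3/4 = 15 - 3*¼ = 15 - ¾ = 57/4 ≈ 14.250)
S = -168 (S = 9 - 177 = -168)
W/S = (57/4)/(-168) = (57/4)*(-1/168) = -19/224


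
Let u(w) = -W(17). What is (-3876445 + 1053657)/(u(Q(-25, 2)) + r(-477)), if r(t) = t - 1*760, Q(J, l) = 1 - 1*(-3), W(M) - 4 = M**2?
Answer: 1411394/765 ≈ 1845.0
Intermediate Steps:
W(M) = 4 + M**2
Q(J, l) = 4 (Q(J, l) = 1 + 3 = 4)
r(t) = -760 + t (r(t) = t - 760 = -760 + t)
u(w) = -293 (u(w) = -(4 + 17**2) = -(4 + 289) = -1*293 = -293)
(-3876445 + 1053657)/(u(Q(-25, 2)) + r(-477)) = (-3876445 + 1053657)/(-293 + (-760 - 477)) = -2822788/(-293 - 1237) = -2822788/(-1530) = -2822788*(-1/1530) = 1411394/765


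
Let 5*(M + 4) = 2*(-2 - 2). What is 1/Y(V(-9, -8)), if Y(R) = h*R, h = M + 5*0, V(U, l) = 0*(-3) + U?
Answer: 5/252 ≈ 0.019841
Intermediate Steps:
V(U, l) = U (V(U, l) = 0 + U = U)
M = -28/5 (M = -4 + (2*(-2 - 2))/5 = -4 + (2*(-4))/5 = -4 + (⅕)*(-8) = -4 - 8/5 = -28/5 ≈ -5.6000)
h = -28/5 (h = -28/5 + 5*0 = -28/5 + 0 = -28/5 ≈ -5.6000)
Y(R) = -28*R/5
1/Y(V(-9, -8)) = 1/(-28/5*(-9)) = 1/(252/5) = 5/252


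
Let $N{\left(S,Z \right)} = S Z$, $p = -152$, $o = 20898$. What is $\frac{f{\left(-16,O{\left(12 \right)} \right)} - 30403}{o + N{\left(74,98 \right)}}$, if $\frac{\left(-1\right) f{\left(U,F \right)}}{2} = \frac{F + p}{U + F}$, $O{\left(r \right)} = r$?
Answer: $- \frac{30473}{28150} \approx -1.0825$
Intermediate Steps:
$f{\left(U,F \right)} = - \frac{2 \left(-152 + F\right)}{F + U}$ ($f{\left(U,F \right)} = - 2 \frac{F - 152}{U + F} = - 2 \frac{-152 + F}{F + U} = - \frac{2 \left(-152 + F\right)}{F + U}$)
$\frac{f{\left(-16,O{\left(12 \right)} \right)} - 30403}{o + N{\left(74,98 \right)}} = \frac{\frac{2 \left(152 - 12\right)}{12 - 16} - 30403}{20898 + 74 \cdot 98} = \frac{\frac{2 \left(152 - 12\right)}{-4} - 30403}{20898 + 7252} = \frac{2 \left(- \frac{1}{4}\right) 140 - 30403}{28150} = \left(-70 - 30403\right) \frac{1}{28150} = \left(-30473\right) \frac{1}{28150} = - \frac{30473}{28150}$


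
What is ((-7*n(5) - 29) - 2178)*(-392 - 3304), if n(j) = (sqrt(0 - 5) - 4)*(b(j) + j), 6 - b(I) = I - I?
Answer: 7018704 + 284592*I*sqrt(5) ≈ 7.0187e+6 + 6.3637e+5*I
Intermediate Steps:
b(I) = 6 (b(I) = 6 - (I - I) = 6 - 1*0 = 6 + 0 = 6)
n(j) = (-4 + I*sqrt(5))*(6 + j) (n(j) = (sqrt(0 - 5) - 4)*(6 + j) = (sqrt(-5) - 4)*(6 + j) = (I*sqrt(5) - 4)*(6 + j) = (-4 + I*sqrt(5))*(6 + j))
((-7*n(5) - 29) - 2178)*(-392 - 3304) = ((-7*(-24 - 4*5 + 6*I*sqrt(5) + I*5*sqrt(5)) - 29) - 2178)*(-392 - 3304) = ((-7*(-24 - 20 + 6*I*sqrt(5) + 5*I*sqrt(5)) - 29) - 2178)*(-3696) = ((-7*(-44 + 11*I*sqrt(5)) - 29) - 2178)*(-3696) = (((308 - 77*I*sqrt(5)) - 29) - 2178)*(-3696) = ((279 - 77*I*sqrt(5)) - 2178)*(-3696) = (-1899 - 77*I*sqrt(5))*(-3696) = 7018704 + 284592*I*sqrt(5)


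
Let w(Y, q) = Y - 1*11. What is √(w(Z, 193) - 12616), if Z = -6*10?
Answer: I*√12687 ≈ 112.64*I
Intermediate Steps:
Z = -60
w(Y, q) = -11 + Y (w(Y, q) = Y - 11 = -11 + Y)
√(w(Z, 193) - 12616) = √((-11 - 60) - 12616) = √(-71 - 12616) = √(-12687) = I*√12687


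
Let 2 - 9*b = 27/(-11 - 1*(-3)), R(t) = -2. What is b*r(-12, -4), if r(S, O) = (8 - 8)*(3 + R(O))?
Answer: 0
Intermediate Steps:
b = 43/72 (b = 2/9 - 3/(-11 - 1*(-3)) = 2/9 - 3/(-11 + 3) = 2/9 - 3/(-8) = 2/9 - 3*(-1)/8 = 2/9 - ⅑*(-27/8) = 2/9 + 3/8 = 43/72 ≈ 0.59722)
r(S, O) = 0 (r(S, O) = (8 - 8)*(3 - 2) = 0*1 = 0)
b*r(-12, -4) = (43/72)*0 = 0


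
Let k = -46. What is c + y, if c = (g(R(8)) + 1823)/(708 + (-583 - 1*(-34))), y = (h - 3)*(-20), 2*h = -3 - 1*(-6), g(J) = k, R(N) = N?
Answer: 6547/159 ≈ 41.176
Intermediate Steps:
g(J) = -46
h = 3/2 (h = (-3 - 1*(-6))/2 = (-3 + 6)/2 = (½)*3 = 3/2 ≈ 1.5000)
y = 30 (y = (3/2 - 3)*(-20) = -3/2*(-20) = 30)
c = 1777/159 (c = (-46 + 1823)/(708 + (-583 - 1*(-34))) = 1777/(708 + (-583 + 34)) = 1777/(708 - 549) = 1777/159 ≈ 11.176)
c + y = 1777/159 + 30 = 6547/159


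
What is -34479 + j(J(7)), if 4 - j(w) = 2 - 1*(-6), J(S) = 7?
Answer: -34483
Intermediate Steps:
j(w) = -4 (j(w) = 4 - (2 - 1*(-6)) = 4 - (2 + 6) = 4 - 1*8 = 4 - 8 = -4)
-34479 + j(J(7)) = -34479 - 4 = -34483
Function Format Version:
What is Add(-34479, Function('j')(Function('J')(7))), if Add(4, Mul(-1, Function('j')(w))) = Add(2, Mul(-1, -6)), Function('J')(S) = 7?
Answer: -34483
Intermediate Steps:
Function('j')(w) = -4 (Function('j')(w) = Add(4, Mul(-1, Add(2, Mul(-1, -6)))) = Add(4, Mul(-1, Add(2, 6))) = Add(4, Mul(-1, 8)) = Add(4, -8) = -4)
Add(-34479, Function('j')(Function('J')(7))) = Add(-34479, -4) = -34483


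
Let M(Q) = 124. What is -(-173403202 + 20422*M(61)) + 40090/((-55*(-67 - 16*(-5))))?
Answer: 24434526964/143 ≈ 1.7087e+8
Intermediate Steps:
-(-173403202 + 20422*M(61)) + 40090/((-55*(-67 - 16*(-5)))) = -20422/(1/(-8491 + 124)) + 40090/((-55*(-67 - 16*(-5)))) = -20422/(1/(-8367)) + 40090/((-55*(-67 + 80))) = -20422/(-1/8367) + 40090/((-55*13)) = -20422*(-8367) + 40090/(-715) = 170870874 + 40090*(-1/715) = 170870874 - 8018/143 = 24434526964/143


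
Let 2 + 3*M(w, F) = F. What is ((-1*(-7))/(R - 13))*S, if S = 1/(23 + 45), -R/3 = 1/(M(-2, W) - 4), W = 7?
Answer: -49/5576 ≈ -0.0087877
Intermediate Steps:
M(w, F) = -2/3 + F/3
R = 9/7 (R = -3/((-2/3 + (1/3)*7) - 4) = -3/((-2/3 + 7/3) - 4) = -3/(5/3 - 4) = -3/(-7/3) = -3*(-3/7) = 9/7 ≈ 1.2857)
S = 1/68 ≈ 0.014706
((-1*(-7))/(R - 13))*S = ((-1*(-7))/(9/7 - 13))*(1/68) = (7/(-82/7))*(1/68) = (7*(-7/82))*(1/68) = -49/82*1/68 = -49/5576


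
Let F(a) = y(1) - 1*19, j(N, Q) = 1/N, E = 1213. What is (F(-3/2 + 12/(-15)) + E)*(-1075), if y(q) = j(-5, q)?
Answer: -1283335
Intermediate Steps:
y(q) = -⅕ (y(q) = 1/(-5) = -⅕)
F(a) = -96/5 (F(a) = -⅕ - 1*19 = -⅕ - 19 = -96/5)
(F(-3/2 + 12/(-15)) + E)*(-1075) = (-96/5 + 1213)*(-1075) = (5969/5)*(-1075) = -1283335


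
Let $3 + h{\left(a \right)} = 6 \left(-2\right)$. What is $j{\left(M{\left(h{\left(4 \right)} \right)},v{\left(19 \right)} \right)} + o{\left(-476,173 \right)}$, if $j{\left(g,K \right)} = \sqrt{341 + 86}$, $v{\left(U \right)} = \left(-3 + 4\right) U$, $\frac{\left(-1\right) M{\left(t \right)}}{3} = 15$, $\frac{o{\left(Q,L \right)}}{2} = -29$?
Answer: $-58 + \sqrt{427} \approx -37.336$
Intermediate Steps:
$h{\left(a \right)} = -15$ ($h{\left(a \right)} = -3 + 6 \left(-2\right) = -3 - 12 = -15$)
$o{\left(Q,L \right)} = -58$ ($o{\left(Q,L \right)} = 2 \left(-29\right) = -58$)
$M{\left(t \right)} = -45$ ($M{\left(t \right)} = \left(-3\right) 15 = -45$)
$v{\left(U \right)} = U$ ($v{\left(U \right)} = 1 U = U$)
$j{\left(g,K \right)} = \sqrt{427}$
$j{\left(M{\left(h{\left(4 \right)} \right)},v{\left(19 \right)} \right)} + o{\left(-476,173 \right)} = \sqrt{427} - 58 = -58 + \sqrt{427}$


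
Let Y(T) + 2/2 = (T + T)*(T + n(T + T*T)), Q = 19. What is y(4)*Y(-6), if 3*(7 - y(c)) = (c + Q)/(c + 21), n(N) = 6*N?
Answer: -1048678/75 ≈ -13982.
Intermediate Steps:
y(c) = 7 - (19 + c)/(3*(21 + c)) (y(c) = 7 - (c + 19)/(3*(c + 21)) = 7 - (19 + c)/(3*(21 + c)))
Y(T) = -1 + 2*T*(6*T**2 + 7*T) (Y(T) = -1 + (T + T)*(T + 6*(T + T*T)) = -1 + (2*T)*(T + 6*(T + T**2)) = -1 + (2*T)*(T + (6*T + 6*T**2)) = -1 + (2*T)*(6*T**2 + 7*T) = -1 + 2*T*(6*T**2 + 7*T))
y(4)*Y(-6) = (2*(211 + 10*4)/(3*(21 + 4)))*(-1 + 12*(-6)**3 + 14*(-6)**2) = ((2/3)*(211 + 40)/25)*(-1 + 12*(-216) + 14*36) = ((2/3)*(1/25)*251)*(-1 - 2592 + 504) = (502/75)*(-2089) = -1048678/75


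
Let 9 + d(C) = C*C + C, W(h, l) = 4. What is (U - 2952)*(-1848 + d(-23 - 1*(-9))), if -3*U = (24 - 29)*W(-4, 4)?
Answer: 14800300/3 ≈ 4.9334e+6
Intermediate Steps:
U = 20/3 (U = -(24 - 29)*4/3 = -(-5)*4/3 = -⅓*(-20) = 20/3 ≈ 6.6667)
d(C) = -9 + C + C² (d(C) = -9 + (C*C + C) = -9 + (C² + C) = -9 + (C + C²) = -9 + C + C²)
(U - 2952)*(-1848 + d(-23 - 1*(-9))) = (20/3 - 2952)*(-1848 + (-9 + (-23 - 1*(-9)) + (-23 - 1*(-9))²)) = -8836*(-1848 + (-9 + (-23 + 9) + (-23 + 9)²))/3 = -8836*(-1848 + (-9 - 14 + (-14)²))/3 = -8836*(-1848 + (-9 - 14 + 196))/3 = -8836*(-1848 + 173)/3 = -8836/3*(-1675) = 14800300/3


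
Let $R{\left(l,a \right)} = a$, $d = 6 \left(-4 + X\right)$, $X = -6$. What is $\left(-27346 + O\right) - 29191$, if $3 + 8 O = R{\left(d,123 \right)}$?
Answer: $-56522$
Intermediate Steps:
$d = -60$ ($d = 6 \left(-4 - 6\right) = 6 \left(-10\right) = -60$)
$O = 15$ ($O = - \frac{3}{8} + \frac{1}{8} \cdot 123 = - \frac{3}{8} + \frac{123}{8} = 15$)
$\left(-27346 + O\right) - 29191 = \left(-27346 + 15\right) - 29191 = -27331 - 29191 = -56522$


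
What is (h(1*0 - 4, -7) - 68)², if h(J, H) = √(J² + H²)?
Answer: (68 - √65)² ≈ 3592.5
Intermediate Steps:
h(J, H) = √(H² + J²)
(h(1*0 - 4, -7) - 68)² = (√((-7)² + (1*0 - 4)²) - 68)² = (√(49 + (0 - 4)²) - 68)² = (√(49 + (-4)²) - 68)² = (√(49 + 16) - 68)² = (√65 - 68)² = (-68 + √65)²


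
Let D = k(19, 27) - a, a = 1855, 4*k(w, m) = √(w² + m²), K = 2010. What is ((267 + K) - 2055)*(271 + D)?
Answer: -351648 + 111*√1090/2 ≈ -3.4982e+5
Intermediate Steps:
k(w, m) = √(m² + w²)/4 (k(w, m) = √(w² + m²)/4 = √(m² + w²)/4)
D = -1855 + √1090/4 (D = √(27² + 19²)/4 - 1*1855 = √(729 + 361)/4 - 1855 = √1090/4 - 1855 = -1855 + √1090/4 ≈ -1846.7)
((267 + K) - 2055)*(271 + D) = ((267 + 2010) - 2055)*(271 + (-1855 + √1090/4)) = (2277 - 2055)*(-1584 + √1090/4) = 222*(-1584 + √1090/4) = -351648 + 111*√1090/2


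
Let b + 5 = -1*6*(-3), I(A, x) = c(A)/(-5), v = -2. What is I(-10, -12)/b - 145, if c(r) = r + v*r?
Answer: -1887/13 ≈ -145.15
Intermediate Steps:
c(r) = -r (c(r) = r - 2*r = -r)
I(A, x) = A/5 (I(A, x) = -A/(-5) = -A*(-⅕) = A/5)
b = 13 (b = -5 - 1*6*(-3) = -5 - 6*(-3) = -5 + 18 = 13)
I(-10, -12)/b - 145 = ((⅕)*(-10))/13 - 145 = -2*1/13 - 145 = -2/13 - 145 = -1887/13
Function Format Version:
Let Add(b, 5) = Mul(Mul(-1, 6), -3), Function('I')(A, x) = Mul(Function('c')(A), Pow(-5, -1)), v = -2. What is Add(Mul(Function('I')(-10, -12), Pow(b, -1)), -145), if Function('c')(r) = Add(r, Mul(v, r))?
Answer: Rational(-1887, 13) ≈ -145.15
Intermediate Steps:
Function('c')(r) = Mul(-1, r) (Function('c')(r) = Add(r, Mul(-2, r)) = Mul(-1, r))
Function('I')(A, x) = Mul(Rational(1, 5), A) (Function('I')(A, x) = Mul(Mul(-1, A), Pow(-5, -1)) = Mul(Mul(-1, A), Rational(-1, 5)) = Mul(Rational(1, 5), A))
b = 13 (b = Add(-5, Mul(Mul(-1, 6), -3)) = Add(-5, Mul(-6, -3)) = Add(-5, 18) = 13)
Add(Mul(Function('I')(-10, -12), Pow(b, -1)), -145) = Add(Mul(Mul(Rational(1, 5), -10), Pow(13, -1)), -145) = Add(Mul(-2, Rational(1, 13)), -145) = Add(Rational(-2, 13), -145) = Rational(-1887, 13)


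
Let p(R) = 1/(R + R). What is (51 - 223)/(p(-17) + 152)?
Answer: -5848/5167 ≈ -1.1318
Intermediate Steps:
p(R) = 1/(2*R)
(51 - 223)/(p(-17) + 152) = (51 - 223)/((½)/(-17) + 152) = -172/((½)*(-1/17) + 152) = -172/(-1/34 + 152) = -172/5167/34 = -172*34/5167 = -5848/5167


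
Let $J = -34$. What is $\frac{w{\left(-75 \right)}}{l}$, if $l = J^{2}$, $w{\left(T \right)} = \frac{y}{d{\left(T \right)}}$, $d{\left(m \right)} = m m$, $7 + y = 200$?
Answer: $\frac{193}{6502500} \approx 2.9681 \cdot 10^{-5}$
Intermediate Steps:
$y = 193$ ($y = -7 + 200 = 193$)
$d{\left(m \right)} = m^{2}$
$w{\left(T \right)} = \frac{193}{T^{2}}$
$l = 1156$ ($l = \left(-34\right)^{2} = 1156$)
$\frac{w{\left(-75 \right)}}{l} = \frac{193 \cdot \frac{1}{5625}}{1156} = 193 \cdot \frac{1}{5625} \cdot \frac{1}{1156} = \frac{193}{5625} \cdot \frac{1}{1156} = \frac{193}{6502500}$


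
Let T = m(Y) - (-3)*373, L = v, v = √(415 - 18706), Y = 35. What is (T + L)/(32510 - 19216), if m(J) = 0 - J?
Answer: 542/6647 + I*√18291/13294 ≈ 0.081541 + 0.010173*I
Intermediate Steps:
m(J) = -J
v = I*√18291 (v = √(-18291) = I*√18291 ≈ 135.24*I)
L = I*√18291 ≈ 135.24*I
T = 1084 (T = -1*35 - (-3)*373 = -35 - 1*(-1119) = -35 + 1119 = 1084)
(T + L)/(32510 - 19216) = (1084 + I*√18291)/(32510 - 19216) = (1084 + I*√18291)/13294 = (1084 + I*√18291)*(1/13294) = 542/6647 + I*√18291/13294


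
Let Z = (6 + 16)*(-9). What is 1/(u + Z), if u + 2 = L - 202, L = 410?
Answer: 1/8 ≈ 0.12500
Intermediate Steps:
Z = -198 (Z = 22*(-9) = -198)
u = 206 (u = -2 + (410 - 202) = -2 + 208 = 206)
1/(u + Z) = 1/(206 - 198) = 1/8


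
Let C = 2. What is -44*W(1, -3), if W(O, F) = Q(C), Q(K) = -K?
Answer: 88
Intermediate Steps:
W(O, F) = -2 (W(O, F) = -1*2 = -2)
-44*W(1, -3) = -44*(-2) = 88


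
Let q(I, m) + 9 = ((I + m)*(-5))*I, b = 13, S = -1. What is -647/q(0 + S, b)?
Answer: -647/51 ≈ -12.686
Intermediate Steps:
q(I, m) = -9 + I*(-5*I - 5*m) (q(I, m) = -9 + ((I + m)*(-5))*I = -9 + (-5*I - 5*m)*I = -9 + I*(-5*I - 5*m))
-647/q(0 + S, b) = -647/(-9 - 5*(0 - 1)² - 5*(0 - 1)*13) = -647/(-9 - 5*(-1)² - 5*(-1)*13) = -647/(-9 - 5*1 + 65) = -647/(-9 - 5 + 65) = -647/51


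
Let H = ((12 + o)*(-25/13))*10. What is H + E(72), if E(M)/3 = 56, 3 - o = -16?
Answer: -5566/13 ≈ -428.15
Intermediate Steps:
o = 19 (o = 3 - 1*(-16) = 3 + 16 = 19)
E(M) = 168 (E(M) = 3*56 = 168)
H = -7750/13 (H = ((12 + 19)*(-25/13))*10 = (31*(-25*1/13))*10 = (31*(-25/13))*10 = -775/13*10 = -7750/13 ≈ -596.15)
H + E(72) = -7750/13 + 168 = -5566/13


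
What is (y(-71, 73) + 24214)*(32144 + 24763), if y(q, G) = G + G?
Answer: 1386254520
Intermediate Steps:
y(q, G) = 2*G
(y(-71, 73) + 24214)*(32144 + 24763) = (2*73 + 24214)*(32144 + 24763) = (146 + 24214)*56907 = 24360*56907 = 1386254520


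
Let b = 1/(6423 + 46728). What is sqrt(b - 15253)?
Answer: I*sqrt(43090164248502)/53151 ≈ 123.5*I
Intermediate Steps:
b = 1/53151 ≈ 1.8814e-5
sqrt(b - 15253) = sqrt(1/53151 - 15253) = sqrt(-810712202/53151) = I*sqrt(43090164248502)/53151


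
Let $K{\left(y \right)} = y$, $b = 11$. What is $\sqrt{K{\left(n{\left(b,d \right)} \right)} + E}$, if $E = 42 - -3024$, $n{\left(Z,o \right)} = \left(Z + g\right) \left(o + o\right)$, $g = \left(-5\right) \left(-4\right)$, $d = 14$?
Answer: $\sqrt{3934} \approx 62.722$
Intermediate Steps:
$g = 20$
$n{\left(Z,o \right)} = 2 o \left(20 + Z\right)$ ($n{\left(Z,o \right)} = \left(Z + 20\right) \left(o + o\right) = \left(20 + Z\right) 2 o = 2 o \left(20 + Z\right)$)
$E = 3066$ ($E = 42 + 3024 = 3066$)
$\sqrt{K{\left(n{\left(b,d \right)} \right)} + E} = \sqrt{2 \cdot 14 \left(20 + 11\right) + 3066} = \sqrt{2 \cdot 14 \cdot 31 + 3066} = \sqrt{868 + 3066} = \sqrt{3934}$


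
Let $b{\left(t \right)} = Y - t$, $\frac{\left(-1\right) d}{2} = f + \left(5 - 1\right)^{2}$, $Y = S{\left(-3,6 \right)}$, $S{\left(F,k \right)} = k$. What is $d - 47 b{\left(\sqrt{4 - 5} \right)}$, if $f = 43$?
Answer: $-400 + 47 i \approx -400.0 + 47.0 i$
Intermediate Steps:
$Y = 6$
$d = -118$ ($d = - 2 \left(43 + \left(5 - 1\right)^{2}\right) = - 2 \left(43 + 4^{2}\right) = - 2 \left(43 + 16\right) = \left(-2\right) 59 = -118$)
$b{\left(t \right)} = 6 - t$
$d - 47 b{\left(\sqrt{4 - 5} \right)} = -118 - 47 \left(6 - \sqrt{4 - 5}\right) = -118 - 47 \left(6 - \sqrt{-1}\right) = -118 - 47 \left(6 - i\right) = -118 - \left(282 - 47 i\right) = -400 + 47 i$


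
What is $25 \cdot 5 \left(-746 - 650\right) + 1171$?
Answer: $-173329$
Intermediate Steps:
$25 \cdot 5 \left(-746 - 650\right) + 1171 = 125 \left(-1396\right) + 1171 = -174500 + 1171 = -173329$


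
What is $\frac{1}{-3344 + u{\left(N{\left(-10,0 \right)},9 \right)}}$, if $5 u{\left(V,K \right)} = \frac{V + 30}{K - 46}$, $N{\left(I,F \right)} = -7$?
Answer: $- \frac{185}{618663} \approx -0.00029903$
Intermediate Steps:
$u{\left(V,K \right)} = \frac{30 + V}{5 \left(-46 + K\right)}$ ($u{\left(V,K \right)} = \frac{\left(V + 30\right) \frac{1}{K - 46}}{5} = \frac{\left(30 + V\right) \frac{1}{-46 + K}}{5} = \frac{\frac{1}{-46 + K} \left(30 + V\right)}{5} = \frac{30 + V}{5 \left(-46 + K\right)}$)
$\frac{1}{-3344 + u{\left(N{\left(-10,0 \right)},9 \right)}} = \frac{1}{-3344 + \frac{30 - 7}{5 \left(-46 + 9\right)}} = \frac{1}{-3344 + \frac{1}{5} \frac{1}{-37} \cdot 23} = \frac{1}{-3344 + \frac{1}{5} \left(- \frac{1}{37}\right) 23} = \frac{1}{-3344 - \frac{23}{185}} = \frac{1}{- \frac{618663}{185}} = - \frac{185}{618663}$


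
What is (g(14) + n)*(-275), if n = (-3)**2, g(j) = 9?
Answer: -4950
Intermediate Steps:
n = 9
(g(14) + n)*(-275) = (9 + 9)*(-275) = 18*(-275) = -4950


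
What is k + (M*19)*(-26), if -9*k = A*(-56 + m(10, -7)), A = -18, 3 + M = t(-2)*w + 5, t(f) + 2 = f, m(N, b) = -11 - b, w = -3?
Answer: -7036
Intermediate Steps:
t(f) = -2 + f
M = 14 (M = -3 + ((-2 - 2)*(-3) + 5) = -3 + (-4*(-3) + 5) = -3 + (12 + 5) = -3 + 17 = 14)
k = -120 (k = -(-2)*(-56 + (-11 - 1*(-7))) = -(-2)*(-56 + (-11 + 7)) = -(-2)*(-56 - 4) = -(-2)*(-60) = -⅑*1080 = -120)
k + (M*19)*(-26) = -120 + (14*19)*(-26) = -120 + 266*(-26) = -120 - 6916 = -7036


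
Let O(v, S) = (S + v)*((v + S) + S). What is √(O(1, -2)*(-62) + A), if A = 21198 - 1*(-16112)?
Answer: 2*√9281 ≈ 192.68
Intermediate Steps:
O(v, S) = (S + v)*(v + 2*S) (O(v, S) = (S + v)*((S + v) + S) = (S + v)*(v + 2*S))
A = 37310 (A = 21198 + 16112 = 37310)
√(O(1, -2)*(-62) + A) = √((1² + 2*(-2)² + 3*(-2)*1)*(-62) + 37310) = √((1 + 2*4 - 6)*(-62) + 37310) = √((1 + 8 - 6)*(-62) + 37310) = √(3*(-62) + 37310) = √(-186 + 37310) = √37124 = 2*√9281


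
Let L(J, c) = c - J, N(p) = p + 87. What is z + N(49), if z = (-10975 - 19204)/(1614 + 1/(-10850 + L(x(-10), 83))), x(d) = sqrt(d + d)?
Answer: 35424272739838243/301992746475889 + 60358*I*sqrt(5)/301992746475889 ≈ 117.3 + 4.4691e-10*I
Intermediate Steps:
N(p) = 87 + p
x(d) = sqrt(2)*sqrt(d) (x(d) = sqrt(2*d) = sqrt(2)*sqrt(d))
z = -30179/(1614 + 1/(-10767 - 2*I*sqrt(5))) (z = (-10975 - 19204)/(1614 + 1/(-10850 + (83 - sqrt(2)*sqrt(-10)))) = -30179/(1614 + 1/(-10850 + (83 - sqrt(2)*I*sqrt(10)))) = -30179/(1614 + 1/(-10850 + (83 - 2*I*sqrt(5)))) = -30179/(1614 + 1/(-10767 - 2*I*sqrt(5))) ≈ -18.698 + 4.4691e-10*I)
z + N(49) = 30179*(-2*sqrt(5) + 10767*I)/(-17377937*I + 3228*sqrt(5)) + (87 + 49) = 30179*(-2*sqrt(5) + 10767*I)/(-17377937*I + 3228*sqrt(5)) + 136 = 136 + 30179*(-2*sqrt(5) + 10767*I)/(-17377937*I + 3228*sqrt(5))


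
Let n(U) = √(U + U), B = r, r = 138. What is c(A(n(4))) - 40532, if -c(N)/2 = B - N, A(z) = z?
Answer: -40808 + 4*√2 ≈ -40802.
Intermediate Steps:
B = 138
n(U) = √2*√U (n(U) = √(2*U) = √2*√U)
c(N) = -276 + 2*N (c(N) = -2*(138 - N) = -276 + 2*N)
c(A(n(4))) - 40532 = (-276 + 2*(√2*√4)) - 40532 = (-276 + 2*(√2*2)) - 40532 = (-276 + 2*(2*√2)) - 40532 = (-276 + 4*√2) - 40532 = -40808 + 4*√2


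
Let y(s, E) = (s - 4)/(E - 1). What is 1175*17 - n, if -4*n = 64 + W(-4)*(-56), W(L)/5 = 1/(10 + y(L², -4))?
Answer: 379654/19 ≈ 19982.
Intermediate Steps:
y(s, E) = (-4 + s)/(-1 + E)
W(L) = 5/(54/5 - L²/5) (W(L) = 5/(10 + (-4 + L²)/(-1 - 4)) = 5/(10 + (-4 + L²)/(-5)) = 5/(10 - (-4 + L²)/5) = 5/(10 + (⅘ - L²/5)) = 5/(54/5 - L²/5))
n = -129/19 (n = -(64 - 25/(-54 + (-4)²)*(-56))/4 = -(64 - 25/(-54 + 16)*(-56))/4 = -(64 - 25/(-38)*(-56))/4 = -(64 - 25*(-1/38)*(-56))/4 = -(64 + (25/38)*(-56))/4 = -(64 - 700/19)/4 = -¼*516/19 = -129/19 ≈ -6.7895)
1175*17 - n = 1175*17 - 1*(-129/19) = 19975 + 129/19 = 379654/19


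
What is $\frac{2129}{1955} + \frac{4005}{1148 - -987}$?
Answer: $\frac{2475038}{834785} \approx 2.9649$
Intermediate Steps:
$\frac{2129}{1955} + \frac{4005}{1148 - -987} = 2129 \cdot \frac{1}{1955} + \frac{4005}{1148 + 987} = \frac{2129}{1955} + \frac{4005}{2135} = \frac{2129}{1955} + 4005 \cdot \frac{1}{2135} = \frac{2129}{1955} + \frac{801}{427} = \frac{2475038}{834785}$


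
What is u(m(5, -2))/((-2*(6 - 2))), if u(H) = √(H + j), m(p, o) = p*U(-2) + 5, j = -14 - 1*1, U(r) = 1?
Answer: -I*√5/8 ≈ -0.27951*I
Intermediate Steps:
j = -15 (j = -14 - 1 = -15)
m(p, o) = 5 + p (m(p, o) = p*1 + 5 = p + 5 = 5 + p)
u(H) = √(-15 + H) (u(H) = √(H - 15) = √(-15 + H))
u(m(5, -2))/((-2*(6 - 2))) = √(-15 + (5 + 5))/((-2*(6 - 2))) = √(-15 + 10)/((-2*4)) = √(-5)/(-8) = (I*√5)*(-⅛) = -I*√5/8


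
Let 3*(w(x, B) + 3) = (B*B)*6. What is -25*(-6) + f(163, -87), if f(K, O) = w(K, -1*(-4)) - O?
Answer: 266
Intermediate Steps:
w(x, B) = -3 + 2*B**2 (w(x, B) = -3 + ((B*B)*6)/3 = -3 + (B**2*6)/3 = -3 + (6*B**2)/3 = -3 + 2*B**2)
f(K, O) = 29 - O (f(K, O) = (-3 + 2*(-1*(-4))**2) - O = (-3 + 2*4**2) - O = (-3 + 2*16) - O = (-3 + 32) - O = 29 - O)
-25*(-6) + f(163, -87) = -25*(-6) + (29 - 1*(-87)) = 150 + (29 + 87) = 150 + 116 = 266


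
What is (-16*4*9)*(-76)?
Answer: 43776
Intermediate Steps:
(-16*4*9)*(-76) = -64*9*(-76) = -576*(-76) = 43776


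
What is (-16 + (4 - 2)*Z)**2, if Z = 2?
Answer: 144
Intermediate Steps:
(-16 + (4 - 2)*Z)**2 = (-16 + (4 - 2)*2)**2 = (-16 + 2*2)**2 = (-16 + 4)**2 = (-12)**2 = 144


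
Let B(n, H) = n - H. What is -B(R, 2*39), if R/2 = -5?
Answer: 88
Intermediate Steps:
R = -10 (R = 2*(-5) = -10)
-B(R, 2*39) = -(-10 - 2*39) = -(-10 - 1*78) = -(-10 - 78) = -1*(-88) = 88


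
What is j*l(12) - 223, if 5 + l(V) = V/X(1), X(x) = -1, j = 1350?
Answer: -23173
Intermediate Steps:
l(V) = -5 - V (l(V) = -5 + V/(-1) = -5 + V*(-1) = -5 - V)
j*l(12) - 223 = 1350*(-5 - 1*12) - 223 = 1350*(-5 - 12) - 223 = 1350*(-17) - 223 = -22950 - 223 = -23173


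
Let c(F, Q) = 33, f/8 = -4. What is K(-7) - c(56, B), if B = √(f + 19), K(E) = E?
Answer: -40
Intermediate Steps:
f = -32 (f = 8*(-4) = -32)
B = I*√13 (B = √(-32 + 19) = √(-13) = I*√13 ≈ 3.6056*I)
K(-7) - c(56, B) = -7 - 1*33 = -7 - 33 = -40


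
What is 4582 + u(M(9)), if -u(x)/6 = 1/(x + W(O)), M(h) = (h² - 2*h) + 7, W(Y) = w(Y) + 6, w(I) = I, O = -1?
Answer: 114548/25 ≈ 4581.9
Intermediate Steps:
W(Y) = 6 + Y (W(Y) = Y + 6 = 6 + Y)
M(h) = 7 + h² - 2*h
u(x) = -6/(5 + x) (u(x) = -6/(x + (6 - 1)) = -6/(x + 5) = -6/(5 + x))
4582 + u(M(9)) = 4582 - 6/(5 + (7 + 9² - 2*9)) = 4582 - 6/(5 + (7 + 81 - 18)) = 4582 - 6/(5 + 70) = 4582 - 6/75 = 4582 - 6*1/75 = 4582 - 2/25 = 114548/25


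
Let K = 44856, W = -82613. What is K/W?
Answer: -44856/82613 ≈ -0.54296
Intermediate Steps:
K/W = 44856/(-82613) = 44856*(-1/82613) = -44856/82613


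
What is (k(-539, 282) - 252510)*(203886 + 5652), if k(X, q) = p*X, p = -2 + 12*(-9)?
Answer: -40486932360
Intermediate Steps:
p = -110 (p = -2 - 108 = -110)
k(X, q) = -110*X
(k(-539, 282) - 252510)*(203886 + 5652) = (-110*(-539) - 252510)*(203886 + 5652) = (59290 - 252510)*209538 = -193220*209538 = -40486932360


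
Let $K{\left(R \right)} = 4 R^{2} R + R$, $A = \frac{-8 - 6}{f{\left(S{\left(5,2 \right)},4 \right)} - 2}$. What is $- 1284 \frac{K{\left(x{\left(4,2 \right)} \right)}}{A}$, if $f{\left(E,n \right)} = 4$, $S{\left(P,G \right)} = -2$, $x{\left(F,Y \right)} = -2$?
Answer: $- \frac{43656}{7} \approx -6236.6$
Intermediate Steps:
$A = -7$ ($A = \frac{-8 - 6}{4 - 2} = - \frac{14}{2} = \left(-14\right) \frac{1}{2} = -7$)
$K{\left(R \right)} = R + 4 R^{3}$ ($K{\left(R \right)} = 4 R^{3} + R = R + 4 R^{3}$)
$- 1284 \frac{K{\left(x{\left(4,2 \right)} \right)}}{A} = - 1284 \frac{-2 + 4 \left(-2\right)^{3}}{-7} = - 1284 \left(-2 + 4 \left(-8\right)\right) \left(- \frac{1}{7}\right) = - 1284 \left(-2 - 32\right) \left(- \frac{1}{7}\right) = - 1284 \left(\left(-34\right) \left(- \frac{1}{7}\right)\right) = \left(-1284\right) \frac{34}{7} = - \frac{43656}{7}$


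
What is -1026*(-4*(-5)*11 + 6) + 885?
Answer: -230991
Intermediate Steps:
-1026*(-4*(-5)*11 + 6) + 885 = -1026*(20*11 + 6) + 885 = -1026*(220 + 6) + 885 = -1026*226 + 885 = -231876 + 885 = -230991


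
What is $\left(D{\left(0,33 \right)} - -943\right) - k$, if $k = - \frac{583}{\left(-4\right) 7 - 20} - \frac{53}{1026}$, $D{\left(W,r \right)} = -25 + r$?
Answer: $\frac{7706539}{8208} \approx 938.91$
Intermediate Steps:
$k = \frac{99269}{8208}$ ($k = - \frac{583}{-28 - 20} - \frac{53}{1026} = - \frac{583}{-48} - \frac{53}{1026} = \left(-583\right) \left(- \frac{1}{48}\right) - \frac{53}{1026} = \frac{583}{48} - \frac{53}{1026} = \frac{99269}{8208} \approx 12.094$)
$\left(D{\left(0,33 \right)} - -943\right) - k = \left(\left(-25 + 33\right) - -943\right) - \frac{99269}{8208} = \left(8 + 943\right) - \frac{99269}{8208} = 951 - \frac{99269}{8208} = \frac{7706539}{8208}$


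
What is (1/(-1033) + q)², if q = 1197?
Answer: 1528932250000/1067089 ≈ 1.4328e+6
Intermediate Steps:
(1/(-1033) + q)² = (1/(-1033) + 1197)² = (-1/1033 + 1197)² = (1236500/1033)² = 1528932250000/1067089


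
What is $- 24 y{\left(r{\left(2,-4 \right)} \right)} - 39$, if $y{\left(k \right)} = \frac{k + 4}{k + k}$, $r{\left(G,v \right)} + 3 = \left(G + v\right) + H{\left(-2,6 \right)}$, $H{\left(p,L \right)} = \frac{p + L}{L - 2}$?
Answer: $-39$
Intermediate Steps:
$H{\left(p,L \right)} = \frac{L + p}{-2 + L}$
$r{\left(G,v \right)} = -2 + G + v$ ($r{\left(G,v \right)} = -3 + \left(\left(G + v\right) + \frac{6 - 2}{-2 + 6}\right) = -3 + \left(\left(G + v\right) + \frac{1}{4} \cdot 4\right) = -3 + \left(\left(G + v\right) + 1\right) = -3 + \left(1 + G + v\right) = -2 + G + v$)
$y{\left(k \right)} = \frac{4 + k}{2 k}$
$- 24 y{\left(r{\left(2,-4 \right)} \right)} - 39 = - 24 \frac{4 - 4}{2 \left(-2 + 2 - 4\right)} - 39 = - 24 \frac{4 - 4}{2 \left(-4\right)} - 39 = - 24 \cdot \frac{1}{2} \left(- \frac{1}{4}\right) 0 - 39 = \left(-24\right) 0 - 39 = 0 - 39 = -39$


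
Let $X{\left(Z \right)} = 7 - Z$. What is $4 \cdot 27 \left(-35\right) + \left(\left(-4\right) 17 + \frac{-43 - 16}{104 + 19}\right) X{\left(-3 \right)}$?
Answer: $- \frac{549170}{123} \approx -4464.8$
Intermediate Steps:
$4 \cdot 27 \left(-35\right) + \left(\left(-4\right) 17 + \frac{-43 - 16}{104 + 19}\right) X{\left(-3 \right)} = 4 \cdot 27 \left(-35\right) + \left(\left(-4\right) 17 + \frac{-43 - 16}{104 + 19}\right) \left(7 - -3\right) = 108 \left(-35\right) + \left(-68 - \frac{59}{123}\right) \left(7 + 3\right) = -3780 + \left(-68 - \frac{59}{123}\right) 10 = -3780 - \frac{84230}{123} = - \frac{549170}{123}$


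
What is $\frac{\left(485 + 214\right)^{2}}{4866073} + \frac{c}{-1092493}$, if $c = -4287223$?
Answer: $\frac{21395733257572}{5316150689989} \approx 4.0247$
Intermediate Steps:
$\frac{\left(485 + 214\right)^{2}}{4866073} + \frac{c}{-1092493} = \frac{\left(485 + 214\right)^{2}}{4866073} - \frac{4287223}{-1092493} = 699^{2} \cdot \frac{1}{4866073} - - \frac{4287223}{1092493} = 488601 \cdot \frac{1}{4866073} + \frac{4287223}{1092493} = \frac{488601}{4866073} + \frac{4287223}{1092493} = \frac{21395733257572}{5316150689989}$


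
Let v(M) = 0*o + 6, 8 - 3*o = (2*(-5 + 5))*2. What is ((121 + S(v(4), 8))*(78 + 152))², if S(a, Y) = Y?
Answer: 880308900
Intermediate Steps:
o = 8/3 (o = 8/3 - 2*(-5 + 5)*2/3 = 8/3 - 2*0*2/3 = 8/3 - 0*2 = 8/3 - ⅓*0 = 8/3 + 0 = 8/3 ≈ 2.6667)
v(M) = 6 (v(M) = 0*(8/3) + 6 = 0 + 6 = 6)
((121 + S(v(4), 8))*(78 + 152))² = ((121 + 8)*(78 + 152))² = (129*230)² = 29670² = 880308900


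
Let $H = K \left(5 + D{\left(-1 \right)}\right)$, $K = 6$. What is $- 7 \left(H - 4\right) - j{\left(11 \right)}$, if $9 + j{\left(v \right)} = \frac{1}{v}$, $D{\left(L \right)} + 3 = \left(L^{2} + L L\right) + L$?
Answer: $- \frac{980}{11} \approx -89.091$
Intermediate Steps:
$D{\left(L \right)} = -3 + L + 2 L^{2}$ ($D{\left(L \right)} = -3 + \left(\left(L^{2} + L L\right) + L\right) = -3 + \left(\left(L^{2} + L^{2}\right) + L\right) = -3 + \left(2 L^{2} + L\right) = -3 + \left(L + 2 L^{2}\right) = -3 + L + 2 L^{2}$)
$H = 18$ ($H = 6 \left(5 - \left(4 - 2\right)\right) = 6 \left(5 - 2\right) = 6 \cdot 3 = 18$)
$j{\left(v \right)} = -9 + \frac{1}{v}$
$- 7 \left(H - 4\right) - j{\left(11 \right)} = - 7 \left(18 - 4\right) - \left(-9 + \frac{1}{11}\right) = \left(-7\right) 14 - \left(-9 + \frac{1}{11}\right) = -98 - - \frac{98}{11} = -98 + \frac{98}{11} = - \frac{980}{11}$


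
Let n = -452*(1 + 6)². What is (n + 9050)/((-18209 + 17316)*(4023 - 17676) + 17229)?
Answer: -2183/2034893 ≈ -0.0010728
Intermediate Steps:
n = -22148 (n = -452*7² = -452*49 = -22148)
(n + 9050)/((-18209 + 17316)*(4023 - 17676) + 17229) = (-22148 + 9050)/((-18209 + 17316)*(4023 - 17676) + 17229) = -13098/(-893*(-13653) + 17229) = -13098/(12192129 + 17229) = -13098/12209358 = -13098*1/12209358 = -2183/2034893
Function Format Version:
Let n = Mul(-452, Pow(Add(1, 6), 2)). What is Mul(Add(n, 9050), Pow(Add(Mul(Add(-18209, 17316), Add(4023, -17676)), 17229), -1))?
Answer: Rational(-2183, 2034893) ≈ -0.0010728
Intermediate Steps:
n = -22148 (n = Mul(-452, Pow(7, 2)) = Mul(-452, 49) = -22148)
Mul(Add(n, 9050), Pow(Add(Mul(Add(-18209, 17316), Add(4023, -17676)), 17229), -1)) = Mul(Add(-22148, 9050), Pow(Add(Mul(Add(-18209, 17316), Add(4023, -17676)), 17229), -1)) = Mul(-13098, Pow(Add(Mul(-893, -13653), 17229), -1)) = Mul(-13098, Pow(Add(12192129, 17229), -1)) = Mul(-13098, Pow(12209358, -1)) = Mul(-13098, Rational(1, 12209358)) = Rational(-2183, 2034893)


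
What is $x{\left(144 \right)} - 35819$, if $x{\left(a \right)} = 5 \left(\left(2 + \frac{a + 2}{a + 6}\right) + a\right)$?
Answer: $- \frac{526262}{15} \approx -35084.0$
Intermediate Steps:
$x{\left(a \right)} = 10 + 5 a + \frac{5 \left(2 + a\right)}{6 + a}$ ($x{\left(a \right)} = 5 \left(\left(2 + \frac{2 + a}{6 + a}\right) + a\right) = 5 \left(2 + a + \frac{2 + a}{6 + a}\right) = 10 + 5 a + \frac{5 \left(2 + a\right)}{6 + a}$)
$x{\left(144 \right)} - 35819 = \frac{5 \left(14 + 144^{2} + 9 \cdot 144\right)}{6 + 144} - 35819 = \frac{5 \left(14 + 20736 + 1296\right)}{150} - 35819 = 5 \cdot \frac{1}{150} \cdot 22046 - 35819 = \frac{11023}{15} - 35819 = - \frac{526262}{15}$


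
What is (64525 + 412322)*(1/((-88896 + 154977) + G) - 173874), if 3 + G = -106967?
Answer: -3390159953098989/40889 ≈ -8.2911e+10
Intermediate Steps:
G = -106970 (G = -3 - 106967 = -106970)
(64525 + 412322)*(1/((-88896 + 154977) + G) - 173874) = (64525 + 412322)*(1/((-88896 + 154977) - 106970) - 173874) = 476847*(1/(66081 - 106970) - 173874) = 476847*(1/(-40889) - 173874) = 476847*(-1/40889 - 173874) = 476847*(-7109533987/40889) = -3390159953098989/40889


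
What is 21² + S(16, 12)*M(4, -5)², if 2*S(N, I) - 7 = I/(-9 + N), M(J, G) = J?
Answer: 3575/7 ≈ 510.71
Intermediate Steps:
S(N, I) = 7/2 + I/(2*(-9 + N)) (S(N, I) = 7/2 + (I/(-9 + N))/2 = 7/2 + I/(2*(-9 + N)))
21² + S(16, 12)*M(4, -5)² = 21² + ((-63 + 12 + 7*16)/(2*(-9 + 16)))*4² = 441 + ((½)*(-63 + 12 + 112)/7)*16 = 441 + ((½)*(⅐)*61)*16 = 441 + (61/14)*16 = 441 + 488/7 = 3575/7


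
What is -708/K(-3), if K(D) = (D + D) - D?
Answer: 236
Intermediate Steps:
K(D) = D (K(D) = 2*D - D = D)
-708/K(-3) = -708/(-3) = -708*(-⅓) = 236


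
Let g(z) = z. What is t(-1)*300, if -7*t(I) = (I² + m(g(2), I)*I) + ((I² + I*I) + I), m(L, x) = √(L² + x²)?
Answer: -600/7 + 300*√5/7 ≈ 10.117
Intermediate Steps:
t(I) = -3*I²/7 - I/7 - I*√(4 + I²)/7 (t(I) = -((I² + √(2² + I²)*I) + ((I² + I*I) + I))/7 = -((I² + √(4 + I²)*I) + ((I² + I²) + I))/7 = -((I² + I*√(4 + I²)) + (2*I² + I))/7 = -((I² + I*√(4 + I²)) + (I + 2*I²))/7 = -(I + 3*I² + I*√(4 + I²))/7 = -3*I²/7 - I/7 - I*√(4 + I²)/7)
t(-1)*300 = -⅐*(-1)*(1 + √(4 + (-1)²) + 3*(-1))*300 = -⅐*(-1)*(1 + √(4 + 1) - 3)*300 = -⅐*(-1)*(1 + √5 - 3)*300 = -⅐*(-1)*(-2 + √5)*300 = (-2/7 + √5/7)*300 = -600/7 + 300*√5/7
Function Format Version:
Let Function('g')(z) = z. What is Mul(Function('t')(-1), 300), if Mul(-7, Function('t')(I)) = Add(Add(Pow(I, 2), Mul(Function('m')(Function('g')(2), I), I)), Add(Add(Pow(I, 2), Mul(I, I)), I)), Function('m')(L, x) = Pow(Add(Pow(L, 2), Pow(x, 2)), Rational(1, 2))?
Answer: Add(Rational(-600, 7), Mul(Rational(300, 7), Pow(5, Rational(1, 2)))) ≈ 10.117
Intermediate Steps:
Function('t')(I) = Add(Mul(Rational(-3, 7), Pow(I, 2)), Mul(Rational(-1, 7), I), Mul(Rational(-1, 7), I, Pow(Add(4, Pow(I, 2)), Rational(1, 2)))) (Function('t')(I) = Mul(Rational(-1, 7), Add(Add(Pow(I, 2), Mul(Pow(Add(Pow(2, 2), Pow(I, 2)), Rational(1, 2)), I)), Add(Add(Pow(I, 2), Mul(I, I)), I))) = Mul(Rational(-1, 7), Add(Add(Pow(I, 2), Mul(Pow(Add(4, Pow(I, 2)), Rational(1, 2)), I)), Add(Add(Pow(I, 2), Pow(I, 2)), I))) = Mul(Rational(-1, 7), Add(Add(Pow(I, 2), Mul(I, Pow(Add(4, Pow(I, 2)), Rational(1, 2)))), Add(Mul(2, Pow(I, 2)), I))) = Mul(Rational(-1, 7), Add(Add(Pow(I, 2), Mul(I, Pow(Add(4, Pow(I, 2)), Rational(1, 2)))), Add(I, Mul(2, Pow(I, 2))))) = Mul(Rational(-1, 7), Add(I, Mul(3, Pow(I, 2)), Mul(I, Pow(Add(4, Pow(I, 2)), Rational(1, 2))))) = Add(Mul(Rational(-3, 7), Pow(I, 2)), Mul(Rational(-1, 7), I), Mul(Rational(-1, 7), I, Pow(Add(4, Pow(I, 2)), Rational(1, 2)))))
Mul(Function('t')(-1), 300) = Mul(Mul(Rational(-1, 7), -1, Add(1, Pow(Add(4, Pow(-1, 2)), Rational(1, 2)), Mul(3, -1))), 300) = Mul(Mul(Rational(-1, 7), -1, Add(1, Pow(Add(4, 1), Rational(1, 2)), -3)), 300) = Mul(Mul(Rational(-1, 7), -1, Add(1, Pow(5, Rational(1, 2)), -3)), 300) = Mul(Mul(Rational(-1, 7), -1, Add(-2, Pow(5, Rational(1, 2)))), 300) = Mul(Add(Rational(-2, 7), Mul(Rational(1, 7), Pow(5, Rational(1, 2)))), 300) = Add(Rational(-600, 7), Mul(Rational(300, 7), Pow(5, Rational(1, 2))))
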